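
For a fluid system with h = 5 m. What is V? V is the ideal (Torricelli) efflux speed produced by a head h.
Formula: V = \sqrt{2 g h}
V = √(2·9.81·5) = 9.905 m/s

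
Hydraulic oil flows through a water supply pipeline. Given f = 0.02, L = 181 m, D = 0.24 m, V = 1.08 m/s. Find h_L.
Formula: h_L = f \frac{L}{D} \frac{V^2}{2g}
h_L = 0.02·(181/0.24)·1.08²/(2·9.81) = 0.8967 m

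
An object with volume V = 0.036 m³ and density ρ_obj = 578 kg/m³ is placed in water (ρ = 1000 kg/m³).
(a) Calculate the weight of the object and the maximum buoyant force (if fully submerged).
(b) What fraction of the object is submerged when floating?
(a) W=rho_obj*g*V=578*9.81*0.036=204.1 N; F_B(max)=rho*g*V=1000*9.81*0.036=353.2 N
(b) Floating fraction=rho_obj/rho=578/1000=0.578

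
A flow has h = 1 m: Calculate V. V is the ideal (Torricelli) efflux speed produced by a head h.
Formula: V = \sqrt{2 g h}
V = √(2·9.81·1) = 4.429 m/s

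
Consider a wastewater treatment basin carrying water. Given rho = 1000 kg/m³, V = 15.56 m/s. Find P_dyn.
Formula: P_{dyn} = \frac{1}{2} \rho V^2
P_dyn = 0.5·1000·15.56²/1000 = 121.1 kPa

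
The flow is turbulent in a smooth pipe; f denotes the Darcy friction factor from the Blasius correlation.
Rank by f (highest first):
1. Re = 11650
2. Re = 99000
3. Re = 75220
Case 1: f = 0.03042
Case 2: f = 0.01781
Case 3: f = 0.01908
Ranking (highest first): 1, 3, 2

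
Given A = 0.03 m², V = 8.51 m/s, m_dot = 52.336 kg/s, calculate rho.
Formula: \dot{m} = \rho A V
Substituting knowns: 52.336 = rho·0.03·8.51
Solving for rho: rho = 52.336/(0.03·8.51) = 205 kg/m³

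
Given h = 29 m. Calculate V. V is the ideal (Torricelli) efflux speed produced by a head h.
Formula: V = \sqrt{2 g h}
V = √(2·9.81·29) = 23.85 m/s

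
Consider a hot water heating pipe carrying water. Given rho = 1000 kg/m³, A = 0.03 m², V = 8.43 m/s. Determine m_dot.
Formula: \dot{m} = \rho A V
m_dot = 1000·0.03·8.43 = 252.9 kg/s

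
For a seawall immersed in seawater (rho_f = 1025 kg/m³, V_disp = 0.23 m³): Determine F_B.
Formula: F_B = \rho_f g V_{disp}
F_B = 1025·9.81·0.23 = 2313 N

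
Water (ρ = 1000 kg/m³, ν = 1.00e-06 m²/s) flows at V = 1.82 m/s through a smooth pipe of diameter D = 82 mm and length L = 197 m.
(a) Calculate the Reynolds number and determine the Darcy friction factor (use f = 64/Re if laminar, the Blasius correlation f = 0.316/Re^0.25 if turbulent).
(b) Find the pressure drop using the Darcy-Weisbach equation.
(a) Re = V·D/ν = 1.82·0.082/1.00e-06 = 149240 → turbulent (Re > 4000); f = 0.316/Re^0.25 = 0.316/149240^0.25 = 0.016077 (Blasius is strictly valid for Re ≲ 1e5; used here as the smooth-pipe estimate the problem specifies)
(b) Darcy-Weisbach: ΔP = f·(L/D)·½ρV²/1000 = 0.016077·(197/0.082)·½·1000·1.82²/1000 = 63.97 kPa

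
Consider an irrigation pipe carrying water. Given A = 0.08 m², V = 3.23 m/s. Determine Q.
Formula: Q = A V
Q = 0.08·3.23·1000 = 258.4 L/s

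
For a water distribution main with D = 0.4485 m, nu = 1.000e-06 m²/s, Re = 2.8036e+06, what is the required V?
Formula: Re = \frac{V D}{\nu}
Substituting knowns: 2.8036e+06 = V·0.4485/1.000e-06
Solving for V: V = 2.8036e+06·1.000e-06/0.4485 = 6.251 m/s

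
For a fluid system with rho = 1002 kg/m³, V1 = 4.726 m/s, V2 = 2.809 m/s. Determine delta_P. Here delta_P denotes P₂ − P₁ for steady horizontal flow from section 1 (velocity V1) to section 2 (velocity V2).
Formula: \Delta P = \frac{1}{2} \rho (V_1^2 - V_2^2)
delta_P = 0.5·1002·(4.726² − 2.809²)/1000 = 7.237 kPa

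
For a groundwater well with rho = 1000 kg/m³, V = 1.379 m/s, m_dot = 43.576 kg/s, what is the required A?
Formula: \dot{m} = \rho A V
Substituting knowns: 43.576 = 1000·A·1.379
Solving for A: A = 43.576/(1000·1.379) = 0.0316 m²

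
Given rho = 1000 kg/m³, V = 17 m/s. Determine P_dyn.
Formula: P_{dyn} = \frac{1}{2} \rho V^2
P_dyn = 0.5·1000·17²/1000 = 144.5 kPa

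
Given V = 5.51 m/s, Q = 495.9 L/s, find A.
Formula: Q = A V
Substituting knowns: 495.9 = A·5.51·1000
Solving for A: A = (495.9/1000)/5.51 = 0.09 m²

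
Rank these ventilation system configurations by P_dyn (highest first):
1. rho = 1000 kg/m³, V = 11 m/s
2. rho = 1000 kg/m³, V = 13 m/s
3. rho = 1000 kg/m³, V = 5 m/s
Case 1: P_dyn = 60.5 kPa
Case 2: P_dyn = 84.5 kPa
Case 3: P_dyn = 12.5 kPa
Ranking (highest first): 2, 1, 3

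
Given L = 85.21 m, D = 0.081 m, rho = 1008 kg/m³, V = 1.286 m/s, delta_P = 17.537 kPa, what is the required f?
Formula: \Delta P = f \frac{L}{D} \frac{\rho V^2}{2}
Substituting knowns: 17.537 = f·(85.21/0.081)·0.5·1008·1.286²/1000
Solving for f: f = (17.537·1000)/((85.21/0.081)·0.5·1008·1.286²) = 0.02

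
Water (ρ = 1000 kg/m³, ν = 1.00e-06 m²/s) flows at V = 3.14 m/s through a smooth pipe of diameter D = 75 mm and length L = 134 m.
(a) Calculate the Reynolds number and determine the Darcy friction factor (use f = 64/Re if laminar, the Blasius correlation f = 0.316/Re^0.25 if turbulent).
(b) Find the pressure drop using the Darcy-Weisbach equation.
(a) Re = V·D/ν = 3.14·0.075/1.00e-06 = 235500 → turbulent (Re > 4000); f = 0.316/Re^0.25 = 0.316/235500^0.25 = 0.014345 (Blasius is strictly valid for Re ≲ 1e5; used here as the smooth-pipe estimate the problem specifies)
(b) Darcy-Weisbach: ΔP = f·(L/D)·½ρV²/1000 = 0.014345·(134/0.075)·½·1000·3.14²/1000 = 126.3 kPa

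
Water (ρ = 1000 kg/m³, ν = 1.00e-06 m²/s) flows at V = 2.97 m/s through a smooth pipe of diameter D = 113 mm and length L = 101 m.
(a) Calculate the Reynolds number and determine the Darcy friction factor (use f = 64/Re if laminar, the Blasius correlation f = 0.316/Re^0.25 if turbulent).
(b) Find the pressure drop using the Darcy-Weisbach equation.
(a) Re = V·D/ν = 2.97·0.113/1.00e-06 = 335610 → turbulent (Re > 4000); f = 0.316/Re^0.25 = 0.316/335610^0.25 = 0.013129 (Blasius is strictly valid for Re ≲ 1e5; used here as the smooth-pipe estimate the problem specifies)
(b) Darcy-Weisbach: ΔP = f·(L/D)·½ρV²/1000 = 0.013129·(101/0.113)·½·1000·2.97²/1000 = 51.76 kPa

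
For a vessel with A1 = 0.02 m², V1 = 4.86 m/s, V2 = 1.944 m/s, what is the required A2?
Formula: V_2 = \frac{A_1 V_1}{A_2}
Substituting knowns: 1.944 = 0.02·4.86/A2
Solving for A2: A2 = 0.02·4.86/1.944 = 0.05 m²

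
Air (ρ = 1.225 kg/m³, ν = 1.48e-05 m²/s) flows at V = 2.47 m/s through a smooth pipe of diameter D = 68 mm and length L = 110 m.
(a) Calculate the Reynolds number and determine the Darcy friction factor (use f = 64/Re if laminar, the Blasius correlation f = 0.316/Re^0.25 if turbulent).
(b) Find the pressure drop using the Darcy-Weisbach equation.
(a) Re = V·D/ν = 2.47·0.068/1.48e-05 = 11349 → turbulent (Re > 4000); f = 0.316/Re^0.25 = 0.316/11349^0.25 = 0.030616
(b) Darcy-Weisbach: ΔP = f·(L/D)·½ρV²/1000 = 0.030616·(110/0.068)·½·1.225·2.47²/1000 = 0.1851 kPa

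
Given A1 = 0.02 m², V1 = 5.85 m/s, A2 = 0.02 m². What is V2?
Formula: V_2 = \frac{A_1 V_1}{A_2}
V2 = 0.02·5.85/0.02 = 5.85 m/s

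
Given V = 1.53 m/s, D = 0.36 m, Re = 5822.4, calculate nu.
Formula: Re = \frac{V D}{\nu}
Substituting knowns: 5822.4 = 1.53·0.36/nu
Solving for nu: nu = 1.53·0.36/5822.4 = 9.460e-05 m²/s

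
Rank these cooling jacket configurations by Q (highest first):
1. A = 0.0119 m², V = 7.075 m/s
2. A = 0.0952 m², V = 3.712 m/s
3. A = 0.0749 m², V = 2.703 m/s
Case 1: Q = 84.19 L/s
Case 2: Q = 353.4 L/s
Case 3: Q = 202.5 L/s
Ranking (highest first): 2, 3, 1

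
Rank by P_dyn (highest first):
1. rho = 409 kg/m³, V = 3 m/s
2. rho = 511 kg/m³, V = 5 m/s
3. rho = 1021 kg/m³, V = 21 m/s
Case 1: P_dyn = 1.841 kPa
Case 2: P_dyn = 6.388 kPa
Case 3: P_dyn = 225.1 kPa
Ranking (highest first): 3, 2, 1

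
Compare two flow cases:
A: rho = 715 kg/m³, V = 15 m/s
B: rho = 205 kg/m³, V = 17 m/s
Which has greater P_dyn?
P_dyn(A) = 80.44 kPa, P_dyn(B) = 29.62 kPa. Answer: A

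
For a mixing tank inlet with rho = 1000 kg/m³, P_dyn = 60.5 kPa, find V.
Formula: P_{dyn} = \frac{1}{2} \rho V^2
Substituting knowns: 60.5 = 0.5·1000·V²/1000
Solving for V: V = √(2·(60.5·1000)/1000) = 11 m/s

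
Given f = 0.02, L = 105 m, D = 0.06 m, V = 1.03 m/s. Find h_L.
Formula: h_L = f \frac{L}{D} \frac{V^2}{2g}
h_L = 0.02·(105/0.06)·1.03²/(2·9.81) = 1.893 m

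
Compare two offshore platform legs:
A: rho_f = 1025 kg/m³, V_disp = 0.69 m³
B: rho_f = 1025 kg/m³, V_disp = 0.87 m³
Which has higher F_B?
F_B(A) = 6938 N, F_B(B) = 8748 N. Answer: B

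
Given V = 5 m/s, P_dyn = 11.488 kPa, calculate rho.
Formula: P_{dyn} = \frac{1}{2} \rho V^2
Substituting knowns: 11.488 = 0.5·rho·5²/1000
Solving for rho: rho = 2·(11.488·1000)/5² = 919 kg/m³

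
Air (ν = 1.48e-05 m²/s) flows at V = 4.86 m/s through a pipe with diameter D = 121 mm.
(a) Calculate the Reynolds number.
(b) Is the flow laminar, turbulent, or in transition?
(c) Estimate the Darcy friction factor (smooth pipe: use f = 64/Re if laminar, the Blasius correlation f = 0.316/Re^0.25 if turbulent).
(a) Re = V·D/ν = 4.86·0.121/1.48e-05 = 39734
(b) Flow regime: turbulent (Re > 4000)
(c) Friction factor: f = 0.316/Re^0.25 = 0.316/39734^0.25 = 0.02238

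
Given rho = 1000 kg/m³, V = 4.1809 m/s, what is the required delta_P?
Formula: V = \sqrt{\frac{2 \Delta P}{\rho}}
Substituting knowns: 4.1809 = √(2·(delta_P·1000)/1000)
Solving for delta_P: delta_P = 4.1809²·1000/2/1000 = 8.74 kPa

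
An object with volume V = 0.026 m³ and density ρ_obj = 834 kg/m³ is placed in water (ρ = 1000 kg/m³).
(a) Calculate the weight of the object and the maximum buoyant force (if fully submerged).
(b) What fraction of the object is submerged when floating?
(a) W=rho_obj*g*V=834*9.81*0.026=212.7 N; F_B(max)=rho*g*V=1000*9.81*0.026=255.1 N
(b) Floating fraction=rho_obj/rho=834/1000=0.834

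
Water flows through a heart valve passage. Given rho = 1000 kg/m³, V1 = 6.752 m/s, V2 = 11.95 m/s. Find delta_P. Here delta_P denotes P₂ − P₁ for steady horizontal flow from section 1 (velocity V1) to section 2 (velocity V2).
Formula: \Delta P = \frac{1}{2} \rho (V_1^2 - V_2^2)
delta_P = 0.5·1000·(6.752² − 11.95²)/1000 = -48.61 kPa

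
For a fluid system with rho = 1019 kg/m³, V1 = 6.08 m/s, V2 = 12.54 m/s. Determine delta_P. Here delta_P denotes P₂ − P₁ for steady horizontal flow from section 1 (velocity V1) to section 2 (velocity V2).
Formula: \Delta P = \frac{1}{2} \rho (V_1^2 - V_2^2)
delta_P = 0.5·1019·(6.08² − 12.54²)/1000 = -61.29 kPa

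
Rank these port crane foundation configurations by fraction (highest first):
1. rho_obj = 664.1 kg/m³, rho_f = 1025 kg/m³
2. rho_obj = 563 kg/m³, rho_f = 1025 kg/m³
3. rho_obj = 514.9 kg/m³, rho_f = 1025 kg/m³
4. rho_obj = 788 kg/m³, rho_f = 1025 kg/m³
Case 1: fraction = 0.6479
Case 2: fraction = 0.5493
Case 3: fraction = 0.5023
Case 4: fraction = 0.7688
Ranking (highest first): 4, 1, 2, 3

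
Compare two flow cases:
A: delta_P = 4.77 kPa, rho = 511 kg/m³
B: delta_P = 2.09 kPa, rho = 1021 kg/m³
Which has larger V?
V(A) = 4.321 m/s, V(B) = 2.023 m/s. Answer: A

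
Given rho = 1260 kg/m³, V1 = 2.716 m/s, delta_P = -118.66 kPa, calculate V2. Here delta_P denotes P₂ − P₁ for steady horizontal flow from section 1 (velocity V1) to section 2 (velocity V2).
Formula: \Delta P = \frac{1}{2} \rho (V_1^2 - V_2^2)
Substituting knowns: -118.66 = 0.5·1260·(2.716² − V2²)/1000
Solving for V2: V2 = √(2.716² − 2·(-118.66·1000)/1260) = 13.99 m/s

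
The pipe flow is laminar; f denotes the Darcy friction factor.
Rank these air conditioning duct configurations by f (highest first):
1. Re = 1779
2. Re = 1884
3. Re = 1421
Case 1: f = 0.03598
Case 2: f = 0.03397
Case 3: f = 0.04504
Ranking (highest first): 3, 1, 2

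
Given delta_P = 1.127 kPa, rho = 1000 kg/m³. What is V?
Formula: V = \sqrt{\frac{2 \Delta P}{\rho}}
V = √(2·(1.127·1000)/1000) = 1.501 m/s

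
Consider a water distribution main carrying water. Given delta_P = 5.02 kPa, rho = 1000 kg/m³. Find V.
Formula: V = \sqrt{\frac{2 \Delta P}{\rho}}
V = √(2·(5.02·1000)/1000) = 3.169 m/s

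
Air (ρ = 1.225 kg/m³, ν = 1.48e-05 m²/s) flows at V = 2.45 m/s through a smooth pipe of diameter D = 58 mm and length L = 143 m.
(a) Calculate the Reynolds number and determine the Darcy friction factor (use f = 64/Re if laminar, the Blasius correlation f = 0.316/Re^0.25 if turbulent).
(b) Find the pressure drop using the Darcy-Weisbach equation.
(a) Re = V·D/ν = 2.45·0.058/1.48e-05 = 9601.4 → turbulent (Re > 4000); f = 0.316/Re^0.25 = 0.316/9601.4^0.25 = 0.031923
(b) Darcy-Weisbach: ΔP = f·(L/D)·½ρV²/1000 = 0.031923·(143/0.058)·½·1.225·2.45²/1000 = 0.2894 kPa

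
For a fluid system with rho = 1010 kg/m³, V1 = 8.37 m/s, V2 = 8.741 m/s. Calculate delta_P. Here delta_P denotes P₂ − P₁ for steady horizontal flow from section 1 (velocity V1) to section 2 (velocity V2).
Formula: \Delta P = \frac{1}{2} \rho (V_1^2 - V_2^2)
delta_P = 0.5·1010·(8.37² − 8.741²)/1000 = -3.206 kPa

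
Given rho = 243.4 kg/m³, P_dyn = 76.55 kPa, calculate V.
Formula: P_{dyn} = \frac{1}{2} \rho V^2
Substituting knowns: 76.55 = 0.5·243.4·V²/1000
Solving for V: V = √(2·(76.55·1000)/243.4) = 25.08 m/s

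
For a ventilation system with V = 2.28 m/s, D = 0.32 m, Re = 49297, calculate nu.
Formula: Re = \frac{V D}{\nu}
Substituting knowns: 49297 = 2.28·0.32/nu
Solving for nu: nu = 2.28·0.32/49297 = 1.480e-05 m²/s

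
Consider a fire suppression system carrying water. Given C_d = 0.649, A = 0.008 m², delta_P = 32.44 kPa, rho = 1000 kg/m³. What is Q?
Formula: Q = C_d A \sqrt{\frac{2 \Delta P}{\rho}}
Q = 0.649·0.008·√(2·(32.44·1000)/1000)·1000 = 41.82 L/s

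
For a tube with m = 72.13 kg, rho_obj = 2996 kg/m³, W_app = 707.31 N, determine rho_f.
Formula: W_{app} = mg\left(1 - \frac{\rho_f}{\rho_{obj}}\right)
Substituting knowns: 707.31 = 72.13·9.81·(1 − rho_f/2996)
Solving for rho_f: rho_f = 2996·(1 − 707.31/(72.13·9.81)) = 1.208 kg/m³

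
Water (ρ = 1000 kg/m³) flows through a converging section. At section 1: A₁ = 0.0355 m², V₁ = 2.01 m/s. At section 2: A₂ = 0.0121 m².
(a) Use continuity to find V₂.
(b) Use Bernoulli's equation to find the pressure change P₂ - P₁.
(a) Continuity: A₁V₁=A₂V₂ -> V₂=A₁V₁/A₂=0.0355*2.01/0.0121=5.90 m/s
(b) Bernoulli: P₂-P₁=0.5*rho*(V₁^2-V₂^2)/1000=0.5*1000*(2.01^2-5.90^2)/1000=-15.38 kPa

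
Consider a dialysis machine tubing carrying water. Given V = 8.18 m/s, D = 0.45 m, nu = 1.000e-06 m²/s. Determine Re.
Formula: Re = \frac{V D}{\nu}
Re = 8.18·0.45/1.000e-06 = 3.681e+06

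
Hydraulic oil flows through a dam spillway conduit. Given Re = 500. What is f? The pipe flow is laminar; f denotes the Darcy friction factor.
Formula: f = \frac{64}{Re}
f = 64/500 = 0.128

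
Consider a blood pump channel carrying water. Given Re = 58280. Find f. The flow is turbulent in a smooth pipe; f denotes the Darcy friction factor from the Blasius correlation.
Formula: f = \frac{0.316}{Re^{0.25}}
f = 0.316/58280^0.25 = 0.02034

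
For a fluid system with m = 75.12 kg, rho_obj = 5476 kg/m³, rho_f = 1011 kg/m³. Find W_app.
Formula: W_{app} = mg\left(1 - \frac{\rho_f}{\rho_{obj}}\right)
W_app = 75.12·9.81·(1 − 1011/5476) = 600.9 N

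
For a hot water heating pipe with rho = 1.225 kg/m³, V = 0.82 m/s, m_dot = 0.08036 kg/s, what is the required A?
Formula: \dot{m} = \rho A V
Substituting knowns: 0.08036 = 1.225·A·0.82
Solving for A: A = 0.08036/(1.225·0.82) = 0.08 m²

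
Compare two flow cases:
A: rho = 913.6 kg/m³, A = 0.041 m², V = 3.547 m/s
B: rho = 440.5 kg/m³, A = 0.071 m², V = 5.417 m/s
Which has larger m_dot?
m_dot(A) = 132.9 kg/s, m_dot(B) = 169.4 kg/s. Answer: B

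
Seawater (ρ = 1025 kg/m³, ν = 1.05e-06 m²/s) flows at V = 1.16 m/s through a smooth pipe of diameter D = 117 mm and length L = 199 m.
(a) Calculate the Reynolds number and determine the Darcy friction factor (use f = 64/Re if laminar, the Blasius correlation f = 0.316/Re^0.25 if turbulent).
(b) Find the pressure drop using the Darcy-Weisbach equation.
(a) Re = V·D/ν = 1.16·0.117/1.05e-06 = 129260 → turbulent (Re > 4000); f = 0.316/Re^0.25 = 0.316/129260^0.25 = 0.016666 (Blasius is strictly valid for Re ≲ 1e5; used here as the smooth-pipe estimate the problem specifies)
(b) Darcy-Weisbach: ΔP = f·(L/D)·½ρV²/1000 = 0.016666·(199/0.117)·½·1025·1.16²/1000 = 19.55 kPa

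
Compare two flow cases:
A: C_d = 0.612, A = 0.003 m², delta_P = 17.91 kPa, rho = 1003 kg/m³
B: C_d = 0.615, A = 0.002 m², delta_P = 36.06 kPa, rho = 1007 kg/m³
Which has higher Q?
Q(A) = 10.97 L/s, Q(B) = 10.41 L/s. Answer: A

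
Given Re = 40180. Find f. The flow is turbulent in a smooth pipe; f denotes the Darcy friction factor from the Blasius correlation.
Formula: f = \frac{0.316}{Re^{0.25}}
f = 0.316/40180^0.25 = 0.02232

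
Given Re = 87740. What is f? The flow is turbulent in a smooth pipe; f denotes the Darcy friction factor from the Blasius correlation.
Formula: f = \frac{0.316}{Re^{0.25}}
f = 0.316/87740^0.25 = 0.01836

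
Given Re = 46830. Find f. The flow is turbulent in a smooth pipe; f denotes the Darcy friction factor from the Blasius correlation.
Formula: f = \frac{0.316}{Re^{0.25}}
f = 0.316/46830^0.25 = 0.02148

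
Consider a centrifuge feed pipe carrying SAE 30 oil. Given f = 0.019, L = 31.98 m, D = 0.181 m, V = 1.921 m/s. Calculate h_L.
Formula: h_L = f \frac{L}{D} \frac{V^2}{2g}
h_L = 0.019·(31.98/0.181)·1.921²/(2·9.81) = 0.6314 m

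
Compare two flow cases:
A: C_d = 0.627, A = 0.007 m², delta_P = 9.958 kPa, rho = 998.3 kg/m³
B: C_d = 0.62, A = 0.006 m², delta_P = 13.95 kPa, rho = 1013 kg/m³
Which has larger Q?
Q(A) = 19.6 L/s, Q(B) = 19.52 L/s. Answer: A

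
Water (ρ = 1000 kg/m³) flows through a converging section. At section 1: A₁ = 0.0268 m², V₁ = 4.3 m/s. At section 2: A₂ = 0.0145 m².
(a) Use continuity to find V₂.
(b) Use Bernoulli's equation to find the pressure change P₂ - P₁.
(a) Continuity: A₁V₁=A₂V₂ -> V₂=A₁V₁/A₂=0.0268*4.3/0.0145=7.95 m/s
(b) Bernoulli: P₂-P₁=0.5*rho*(V₁^2-V₂^2)/1000=0.5*1000*(4.3^2-7.95^2)/1000=-22.36 kPa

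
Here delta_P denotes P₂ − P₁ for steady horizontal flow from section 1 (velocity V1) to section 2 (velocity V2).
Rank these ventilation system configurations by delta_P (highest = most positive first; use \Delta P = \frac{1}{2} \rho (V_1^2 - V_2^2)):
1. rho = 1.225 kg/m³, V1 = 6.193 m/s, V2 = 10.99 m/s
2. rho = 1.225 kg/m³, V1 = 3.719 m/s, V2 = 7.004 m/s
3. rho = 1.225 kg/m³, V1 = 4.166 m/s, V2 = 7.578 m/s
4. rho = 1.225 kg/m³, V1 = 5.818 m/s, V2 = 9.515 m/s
Case 1: delta_P = -0.05049 kPa
Case 2: delta_P = -0.02158 kPa
Case 3: delta_P = -0.02454 kPa
Case 4: delta_P = -0.03472 kPa
Ranking (highest first): 2, 3, 4, 1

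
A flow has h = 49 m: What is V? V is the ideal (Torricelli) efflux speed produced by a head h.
Formula: V = \sqrt{2 g h}
V = √(2·9.81·49) = 31.01 m/s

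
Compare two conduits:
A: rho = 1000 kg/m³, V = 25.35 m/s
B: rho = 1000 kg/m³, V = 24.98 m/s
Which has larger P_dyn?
P_dyn(A) = 321.3 kPa, P_dyn(B) = 312 kPa. Answer: A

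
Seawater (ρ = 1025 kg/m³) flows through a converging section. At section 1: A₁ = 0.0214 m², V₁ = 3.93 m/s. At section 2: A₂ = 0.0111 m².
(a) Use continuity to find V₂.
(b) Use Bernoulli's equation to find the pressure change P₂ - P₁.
(a) Continuity: A₁V₁=A₂V₂ -> V₂=A₁V₁/A₂=0.0214*3.93/0.0111=7.58 m/s
(b) Bernoulli: P₂-P₁=0.5*rho*(V₁^2-V₂^2)/1000=0.5*1025*(3.93^2-7.58^2)/1000=-21.53 kPa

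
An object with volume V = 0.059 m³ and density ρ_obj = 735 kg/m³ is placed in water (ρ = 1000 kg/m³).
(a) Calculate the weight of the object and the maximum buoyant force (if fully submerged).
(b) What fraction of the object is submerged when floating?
(a) W=rho_obj*g*V=735*9.81*0.059=425.4 N; F_B(max)=rho*g*V=1000*9.81*0.059=578.8 N
(b) Floating fraction=rho_obj/rho=735/1000=0.735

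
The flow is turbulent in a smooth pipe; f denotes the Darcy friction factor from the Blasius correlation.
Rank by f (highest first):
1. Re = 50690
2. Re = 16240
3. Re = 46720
Case 1: f = 0.02106
Case 2: f = 0.02799
Case 3: f = 0.02149
Ranking (highest first): 2, 3, 1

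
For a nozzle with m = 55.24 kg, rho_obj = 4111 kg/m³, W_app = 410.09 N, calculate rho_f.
Formula: W_{app} = mg\left(1 - \frac{\rho_f}{\rho_{obj}}\right)
Substituting knowns: 410.09 = 55.24·9.81·(1 − rho_f/4111)
Solving for rho_f: rho_f = 4111·(1 − 410.09/(55.24·9.81)) = 1000 kg/m³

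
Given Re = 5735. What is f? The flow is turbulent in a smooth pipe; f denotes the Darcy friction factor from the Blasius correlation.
Formula: f = \frac{0.316}{Re^{0.25}}
f = 0.316/5735^0.25 = 0.03631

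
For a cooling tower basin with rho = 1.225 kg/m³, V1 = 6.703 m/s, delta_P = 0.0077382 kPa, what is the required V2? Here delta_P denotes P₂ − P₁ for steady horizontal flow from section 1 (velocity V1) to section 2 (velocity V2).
Formula: \Delta P = \frac{1}{2} \rho (V_1^2 - V_2^2)
Substituting knowns: 0.0077382 = 0.5·1.225·(6.703² − V2²)/1000
Solving for V2: V2 = √(6.703² − 2·(0.0077382·1000)/1.225) = 5.683 m/s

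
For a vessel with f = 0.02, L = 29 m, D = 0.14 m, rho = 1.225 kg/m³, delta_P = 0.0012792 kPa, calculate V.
Formula: \Delta P = f \frac{L}{D} \frac{\rho V^2}{2}
Substituting knowns: 0.0012792 = 0.02·(29/0.14)·0.5·1.225·V²/1000
Solving for V: V = √((0.0012792·1000)/(0.02·(29/0.14)·0.5·1.225)) = 0.71 m/s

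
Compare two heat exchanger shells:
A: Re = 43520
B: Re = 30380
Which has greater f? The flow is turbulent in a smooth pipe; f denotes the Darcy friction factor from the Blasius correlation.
f(A) = 0.02188, f(B) = 0.02394. Answer: B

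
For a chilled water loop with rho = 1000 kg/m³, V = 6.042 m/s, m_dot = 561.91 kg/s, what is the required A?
Formula: \dot{m} = \rho A V
Substituting knowns: 561.91 = 1000·A·6.042
Solving for A: A = 561.91/(1000·6.042) = 0.093 m²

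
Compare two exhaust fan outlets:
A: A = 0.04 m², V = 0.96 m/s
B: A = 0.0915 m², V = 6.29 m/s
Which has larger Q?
Q(A) = 38.4 L/s, Q(B) = 575.5 L/s. Answer: B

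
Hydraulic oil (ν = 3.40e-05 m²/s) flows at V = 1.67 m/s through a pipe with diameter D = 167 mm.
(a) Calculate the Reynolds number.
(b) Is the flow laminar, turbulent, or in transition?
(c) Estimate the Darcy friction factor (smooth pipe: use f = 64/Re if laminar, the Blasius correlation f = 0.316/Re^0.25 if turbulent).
(a) Re = V·D/ν = 1.67·0.167/3.40e-05 = 8202.6
(b) Flow regime: turbulent (Re > 4000)
(c) Friction factor: f = 0.316/Re^0.25 = 0.316/8202.6^0.25 = 0.0332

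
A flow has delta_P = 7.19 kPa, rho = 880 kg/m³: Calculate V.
Formula: V = \sqrt{\frac{2 \Delta P}{\rho}}
V = √(2·(7.19·1000)/880) = 4.042 m/s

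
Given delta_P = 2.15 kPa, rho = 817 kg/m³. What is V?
Formula: V = \sqrt{\frac{2 \Delta P}{\rho}}
V = √(2·(2.15·1000)/817) = 2.294 m/s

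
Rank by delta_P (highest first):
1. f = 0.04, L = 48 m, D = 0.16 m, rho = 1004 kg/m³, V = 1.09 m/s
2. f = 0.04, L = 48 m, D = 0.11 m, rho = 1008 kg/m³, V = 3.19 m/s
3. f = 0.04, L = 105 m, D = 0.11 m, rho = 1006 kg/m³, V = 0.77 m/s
Case 1: delta_P = 7.157 kPa
Case 2: delta_P = 89.52 kPa
Case 3: delta_P = 11.39 kPa
Ranking (highest first): 2, 3, 1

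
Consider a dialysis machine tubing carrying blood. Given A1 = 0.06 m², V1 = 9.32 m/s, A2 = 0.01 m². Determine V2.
Formula: V_2 = \frac{A_1 V_1}{A_2}
V2 = 0.06·9.32/0.01 = 55.92 m/s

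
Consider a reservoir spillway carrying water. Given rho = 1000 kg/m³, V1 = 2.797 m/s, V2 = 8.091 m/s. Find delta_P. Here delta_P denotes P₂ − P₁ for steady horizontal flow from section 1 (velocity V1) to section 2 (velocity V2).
Formula: \Delta P = \frac{1}{2} \rho (V_1^2 - V_2^2)
delta_P = 0.5·1000·(2.797² − 8.091²)/1000 = -28.82 kPa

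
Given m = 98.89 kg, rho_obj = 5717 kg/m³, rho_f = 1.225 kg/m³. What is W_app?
Formula: W_{app} = mg\left(1 - \frac{\rho_f}{\rho_{obj}}\right)
W_app = 98.89·9.81·(1 − 1.225/5717) = 969.9 N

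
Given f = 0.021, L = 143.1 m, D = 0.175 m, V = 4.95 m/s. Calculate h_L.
Formula: h_L = f \frac{L}{D} \frac{V^2}{2g}
h_L = 0.021·(143.1/0.175)·4.95²/(2·9.81) = 21.45 m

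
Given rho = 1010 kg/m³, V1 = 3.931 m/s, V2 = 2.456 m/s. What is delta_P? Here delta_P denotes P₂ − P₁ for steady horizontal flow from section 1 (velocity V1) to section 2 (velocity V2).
Formula: \Delta P = \frac{1}{2} \rho (V_1^2 - V_2^2)
delta_P = 0.5·1010·(3.931² − 2.456²)/1000 = 4.758 kPa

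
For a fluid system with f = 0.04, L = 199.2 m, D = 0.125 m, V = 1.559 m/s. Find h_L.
Formula: h_L = f \frac{L}{D} \frac{V^2}{2g}
h_L = 0.04·(199.2/0.125)·1.559²/(2·9.81) = 7.896 m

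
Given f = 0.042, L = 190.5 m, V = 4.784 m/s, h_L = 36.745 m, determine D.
Formula: h_L = f \frac{L}{D} \frac{V^2}{2g}
Substituting knowns: 36.745 = 0.042·(190.5/D)·4.784²/(2·9.81)
Solving for D: D = 0.042·190.5·4.784²/(2·9.81·36.745) = 0.254 m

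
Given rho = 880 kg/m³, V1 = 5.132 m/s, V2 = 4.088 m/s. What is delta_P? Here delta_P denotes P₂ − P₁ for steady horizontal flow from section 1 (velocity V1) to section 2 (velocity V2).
Formula: \Delta P = \frac{1}{2} \rho (V_1^2 - V_2^2)
delta_P = 0.5·880·(5.132² − 4.088²)/1000 = 4.235 kPa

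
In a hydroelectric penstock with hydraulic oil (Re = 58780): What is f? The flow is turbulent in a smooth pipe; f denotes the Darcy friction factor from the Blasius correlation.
Formula: f = \frac{0.316}{Re^{0.25}}
f = 0.316/58780^0.25 = 0.02029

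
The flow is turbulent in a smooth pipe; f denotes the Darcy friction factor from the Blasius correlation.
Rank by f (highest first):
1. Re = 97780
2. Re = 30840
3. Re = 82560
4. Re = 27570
Case 1: f = 0.01787
Case 2: f = 0.02385
Case 3: f = 0.01864
Case 4: f = 0.02452
Ranking (highest first): 4, 2, 3, 1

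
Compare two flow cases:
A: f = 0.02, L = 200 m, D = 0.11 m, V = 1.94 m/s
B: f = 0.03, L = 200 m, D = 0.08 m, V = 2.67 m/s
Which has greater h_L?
h_L(A) = 6.975 m, h_L(B) = 27.25 m. Answer: B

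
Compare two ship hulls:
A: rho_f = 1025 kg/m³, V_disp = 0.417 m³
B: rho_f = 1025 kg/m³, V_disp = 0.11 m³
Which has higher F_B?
F_B(A) = 4193 N, F_B(B) = 1106 N. Answer: A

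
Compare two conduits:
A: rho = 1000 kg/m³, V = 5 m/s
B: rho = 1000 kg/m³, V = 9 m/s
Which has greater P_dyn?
P_dyn(A) = 12.5 kPa, P_dyn(B) = 40.5 kPa. Answer: B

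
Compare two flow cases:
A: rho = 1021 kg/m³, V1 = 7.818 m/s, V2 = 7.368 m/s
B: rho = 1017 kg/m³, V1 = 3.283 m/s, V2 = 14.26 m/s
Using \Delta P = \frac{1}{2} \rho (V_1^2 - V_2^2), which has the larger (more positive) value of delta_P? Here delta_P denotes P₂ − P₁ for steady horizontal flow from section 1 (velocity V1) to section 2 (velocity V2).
delta_P(A) = 3.489 kPa, delta_P(B) = -97.92 kPa. Answer: A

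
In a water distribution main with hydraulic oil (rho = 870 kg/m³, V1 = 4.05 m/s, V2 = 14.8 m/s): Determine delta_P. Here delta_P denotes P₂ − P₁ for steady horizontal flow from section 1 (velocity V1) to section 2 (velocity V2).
Formula: \Delta P = \frac{1}{2} \rho (V_1^2 - V_2^2)
delta_P = 0.5·870·(4.05² − 14.8²)/1000 = -88.15 kPa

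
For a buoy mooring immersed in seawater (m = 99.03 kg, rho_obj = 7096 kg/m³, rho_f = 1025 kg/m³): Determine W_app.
Formula: W_{app} = mg\left(1 - \frac{\rho_f}{\rho_{obj}}\right)
W_app = 99.03·9.81·(1 − 1025/7096) = 831.2 N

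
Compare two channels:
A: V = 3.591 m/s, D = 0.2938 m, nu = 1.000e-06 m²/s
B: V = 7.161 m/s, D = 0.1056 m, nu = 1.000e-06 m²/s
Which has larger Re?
Re(A) = 1.055e+06, Re(B) = 756202. Answer: A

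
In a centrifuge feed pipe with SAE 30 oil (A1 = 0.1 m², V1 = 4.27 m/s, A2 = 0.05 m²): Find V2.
Formula: V_2 = \frac{A_1 V_1}{A_2}
V2 = 0.1·4.27/0.05 = 8.54 m/s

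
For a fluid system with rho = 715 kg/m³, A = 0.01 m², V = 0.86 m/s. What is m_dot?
Formula: \dot{m} = \rho A V
m_dot = 715·0.01·0.86 = 6.149 kg/s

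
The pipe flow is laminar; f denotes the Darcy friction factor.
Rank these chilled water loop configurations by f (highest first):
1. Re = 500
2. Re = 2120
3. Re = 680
Case 1: f = 0.128
Case 2: f = 0.03019
Case 3: f = 0.09412
Ranking (highest first): 1, 3, 2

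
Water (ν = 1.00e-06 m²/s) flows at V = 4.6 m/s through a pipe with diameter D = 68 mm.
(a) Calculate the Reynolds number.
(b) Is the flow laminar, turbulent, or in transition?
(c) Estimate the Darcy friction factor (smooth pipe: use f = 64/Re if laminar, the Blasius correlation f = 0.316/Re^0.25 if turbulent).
(a) Re = V·D/ν = 4.6·0.068/1.00e-06 = 312800
(b) Flow regime: turbulent (Re > 4000)
(c) Friction factor: f = 0.316/Re^0.25 = 0.316/312800^0.25 = 0.01336 (Blasius is strictly valid for Re ≲ 1e5; used here as the smooth-pipe estimate the problem specifies)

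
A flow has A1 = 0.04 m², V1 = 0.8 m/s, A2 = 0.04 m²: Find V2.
Formula: V_2 = \frac{A_1 V_1}{A_2}
V2 = 0.04·0.8/0.04 = 0.8 m/s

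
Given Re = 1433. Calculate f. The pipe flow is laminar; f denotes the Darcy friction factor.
Formula: f = \frac{64}{Re}
f = 64/1433 = 0.04466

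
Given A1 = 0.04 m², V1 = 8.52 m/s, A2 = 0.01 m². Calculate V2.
Formula: V_2 = \frac{A_1 V_1}{A_2}
V2 = 0.04·8.52/0.01 = 34.08 m/s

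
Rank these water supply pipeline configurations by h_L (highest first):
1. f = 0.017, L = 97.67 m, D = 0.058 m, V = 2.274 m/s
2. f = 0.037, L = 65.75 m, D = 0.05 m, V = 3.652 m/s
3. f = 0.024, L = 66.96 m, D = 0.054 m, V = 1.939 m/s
Case 1: h_L = 7.545 m
Case 2: h_L = 33.07 m
Case 3: h_L = 5.703 m
Ranking (highest first): 2, 1, 3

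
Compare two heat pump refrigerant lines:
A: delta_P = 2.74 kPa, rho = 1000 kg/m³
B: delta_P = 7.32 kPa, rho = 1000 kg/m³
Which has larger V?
V(A) = 2.341 m/s, V(B) = 3.826 m/s. Answer: B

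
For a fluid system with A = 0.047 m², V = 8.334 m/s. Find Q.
Formula: Q = A V
Q = 0.047·8.334·1000 = 391.7 L/s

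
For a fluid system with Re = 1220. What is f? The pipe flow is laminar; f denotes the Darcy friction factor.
Formula: f = \frac{64}{Re}
f = 64/1220 = 0.05246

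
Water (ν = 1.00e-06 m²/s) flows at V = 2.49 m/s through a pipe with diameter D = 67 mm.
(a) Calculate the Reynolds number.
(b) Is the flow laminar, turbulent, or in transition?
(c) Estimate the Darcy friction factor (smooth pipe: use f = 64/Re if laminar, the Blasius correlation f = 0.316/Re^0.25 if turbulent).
(a) Re = V·D/ν = 2.49·0.067/1.00e-06 = 166830
(b) Flow regime: turbulent (Re > 4000)
(c) Friction factor: f = 0.316/Re^0.25 = 0.316/166830^0.25 = 0.01564 (Blasius is strictly valid for Re ≲ 1e5; used here as the smooth-pipe estimate the problem specifies)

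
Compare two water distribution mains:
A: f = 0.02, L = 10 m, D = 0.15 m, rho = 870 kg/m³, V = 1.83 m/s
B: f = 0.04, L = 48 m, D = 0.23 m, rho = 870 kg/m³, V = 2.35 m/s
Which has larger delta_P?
delta_P(A) = 1.942 kPa, delta_P(B) = 20.05 kPa. Answer: B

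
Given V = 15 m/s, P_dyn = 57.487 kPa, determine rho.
Formula: P_{dyn} = \frac{1}{2} \rho V^2
Substituting knowns: 57.487 = 0.5·rho·15²/1000
Solving for rho: rho = 2·(57.487·1000)/15² = 511 kg/m³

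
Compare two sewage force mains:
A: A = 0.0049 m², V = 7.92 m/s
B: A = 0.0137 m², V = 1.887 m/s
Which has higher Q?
Q(A) = 38.81 L/s, Q(B) = 25.85 L/s. Answer: A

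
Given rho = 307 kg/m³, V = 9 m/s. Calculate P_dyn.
Formula: P_{dyn} = \frac{1}{2} \rho V^2
P_dyn = 0.5·307·9²/1000 = 12.43 kPa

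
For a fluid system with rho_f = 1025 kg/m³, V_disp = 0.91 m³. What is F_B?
Formula: F_B = \rho_f g V_{disp}
F_B = 1025·9.81·0.91 = 9150 N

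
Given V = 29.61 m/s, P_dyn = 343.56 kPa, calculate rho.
Formula: P_{dyn} = \frac{1}{2} \rho V^2
Substituting knowns: 343.56 = 0.5·rho·29.61²/1000
Solving for rho: rho = 2·(343.56·1000)/29.61² = 783.7 kg/m³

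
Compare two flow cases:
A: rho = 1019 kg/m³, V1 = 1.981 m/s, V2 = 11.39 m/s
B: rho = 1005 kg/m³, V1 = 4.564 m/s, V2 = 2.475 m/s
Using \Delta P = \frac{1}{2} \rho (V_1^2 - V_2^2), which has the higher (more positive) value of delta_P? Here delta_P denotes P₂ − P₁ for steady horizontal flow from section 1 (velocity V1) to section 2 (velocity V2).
delta_P(A) = -64.1 kPa, delta_P(B) = 7.389 kPa. Answer: B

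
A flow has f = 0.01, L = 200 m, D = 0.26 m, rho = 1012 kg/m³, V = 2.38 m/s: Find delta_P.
Formula: \Delta P = f \frac{L}{D} \frac{\rho V^2}{2}
delta_P = 0.01·(200/0.26)·0.5·1012·2.38²/1000 = 22.05 kPa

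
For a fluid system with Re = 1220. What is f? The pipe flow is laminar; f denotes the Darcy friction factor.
Formula: f = \frac{64}{Re}
f = 64/1220 = 0.05246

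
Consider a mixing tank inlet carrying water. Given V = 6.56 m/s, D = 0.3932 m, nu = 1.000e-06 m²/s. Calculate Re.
Formula: Re = \frac{V D}{\nu}
Re = 6.56·0.3932/1.000e-06 = 2.579e+06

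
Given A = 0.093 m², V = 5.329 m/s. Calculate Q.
Formula: Q = A V
Q = 0.093·5.329·1000 = 495.6 L/s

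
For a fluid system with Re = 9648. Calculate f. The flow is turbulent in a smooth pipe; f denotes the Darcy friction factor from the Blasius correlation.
Formula: f = \frac{0.316}{Re^{0.25}}
f = 0.316/9648^0.25 = 0.03188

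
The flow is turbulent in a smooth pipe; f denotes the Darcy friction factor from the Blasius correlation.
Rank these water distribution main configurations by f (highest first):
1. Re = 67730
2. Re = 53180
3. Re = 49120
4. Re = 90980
Case 1: f = 0.01959
Case 2: f = 0.02081
Case 3: f = 0.02123
Case 4: f = 0.01819
Ranking (highest first): 3, 2, 1, 4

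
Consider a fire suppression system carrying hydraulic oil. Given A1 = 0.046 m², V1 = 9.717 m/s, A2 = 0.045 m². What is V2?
Formula: V_2 = \frac{A_1 V_1}{A_2}
V2 = 0.046·9.717/0.045 = 9.933 m/s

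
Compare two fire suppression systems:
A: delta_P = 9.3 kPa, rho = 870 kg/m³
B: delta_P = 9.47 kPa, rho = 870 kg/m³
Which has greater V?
V(A) = 4.624 m/s, V(B) = 4.666 m/s. Answer: B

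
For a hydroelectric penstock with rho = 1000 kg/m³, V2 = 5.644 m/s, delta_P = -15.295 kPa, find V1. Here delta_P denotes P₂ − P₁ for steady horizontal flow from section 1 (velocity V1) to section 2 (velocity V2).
Formula: \Delta P = \frac{1}{2} \rho (V_1^2 - V_2^2)
Substituting knowns: -15.295 = 0.5·1000·(V1² − 5.644²)/1000
Solving for V1: V1 = √(5.644² + 2·(-15.295·1000)/1000) = 1.125 m/s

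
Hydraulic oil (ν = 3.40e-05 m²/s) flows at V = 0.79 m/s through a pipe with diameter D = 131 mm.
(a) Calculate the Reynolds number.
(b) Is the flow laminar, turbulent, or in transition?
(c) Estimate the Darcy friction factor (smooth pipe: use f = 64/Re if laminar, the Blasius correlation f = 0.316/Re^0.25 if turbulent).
(a) Re = V·D/ν = 0.79·0.131/3.40e-05 = 3043.8
(b) Flow regime: transition (2300 ≤ Re ≤ 4000)
(c) Friction factor: f ≈ 0.04 (transitional regime, no simple correlation)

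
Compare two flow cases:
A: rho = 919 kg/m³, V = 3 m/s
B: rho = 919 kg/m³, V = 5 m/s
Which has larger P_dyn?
P_dyn(A) = 4.136 kPa, P_dyn(B) = 11.49 kPa. Answer: B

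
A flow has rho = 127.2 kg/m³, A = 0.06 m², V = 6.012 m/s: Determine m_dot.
Formula: \dot{m} = \rho A V
m_dot = 127.2·0.06·6.012 = 45.88 kg/s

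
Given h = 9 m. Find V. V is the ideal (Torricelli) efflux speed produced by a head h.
Formula: V = \sqrt{2 g h}
V = √(2·9.81·9) = 13.29 m/s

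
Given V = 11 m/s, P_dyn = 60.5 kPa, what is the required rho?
Formula: P_{dyn} = \frac{1}{2} \rho V^2
Substituting knowns: 60.5 = 0.5·rho·11²/1000
Solving for rho: rho = 2·(60.5·1000)/11² = 1000 kg/m³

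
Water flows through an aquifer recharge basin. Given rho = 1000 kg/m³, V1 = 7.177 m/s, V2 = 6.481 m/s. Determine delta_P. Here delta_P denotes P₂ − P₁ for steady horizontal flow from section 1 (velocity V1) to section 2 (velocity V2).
Formula: \Delta P = \frac{1}{2} \rho (V_1^2 - V_2^2)
delta_P = 0.5·1000·(7.177² − 6.481²)/1000 = 4.753 kPa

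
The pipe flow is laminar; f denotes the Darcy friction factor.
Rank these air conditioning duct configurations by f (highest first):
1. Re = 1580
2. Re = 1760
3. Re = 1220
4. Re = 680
Case 1: f = 0.04051
Case 2: f = 0.03636
Case 3: f = 0.05246
Case 4: f = 0.09412
Ranking (highest first): 4, 3, 1, 2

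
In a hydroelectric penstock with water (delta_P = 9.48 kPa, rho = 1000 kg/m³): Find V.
Formula: V = \sqrt{\frac{2 \Delta P}{\rho}}
V = √(2·(9.48·1000)/1000) = 4.354 m/s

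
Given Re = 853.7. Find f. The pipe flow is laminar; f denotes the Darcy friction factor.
Formula: f = \frac{64}{Re}
f = 64/853.7 = 0.07497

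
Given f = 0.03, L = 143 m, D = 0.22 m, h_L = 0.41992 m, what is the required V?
Formula: h_L = f \frac{L}{D} \frac{V^2}{2g}
Substituting knowns: 0.41992 = 0.03·(143/0.22)·V²/(2·9.81)
Solving for V: V = √(0.41992·2·9.81/(0.03·(143/0.22))) = 0.65 m/s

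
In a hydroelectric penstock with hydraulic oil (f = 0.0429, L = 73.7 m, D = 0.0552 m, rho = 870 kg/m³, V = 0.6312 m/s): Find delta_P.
Formula: \Delta P = f \frac{L}{D} \frac{\rho V^2}{2}
delta_P = 0.0429·(73.7/0.0552)·0.5·870·0.6312²/1000 = 9.927 kPa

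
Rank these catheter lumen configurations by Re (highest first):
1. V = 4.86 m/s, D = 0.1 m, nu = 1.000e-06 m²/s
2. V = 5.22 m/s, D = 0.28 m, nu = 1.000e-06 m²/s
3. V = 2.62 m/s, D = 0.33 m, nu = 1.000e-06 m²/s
Case 1: Re = 486000
Case 2: Re = 1.462e+06
Case 3: Re = 864600
Ranking (highest first): 2, 3, 1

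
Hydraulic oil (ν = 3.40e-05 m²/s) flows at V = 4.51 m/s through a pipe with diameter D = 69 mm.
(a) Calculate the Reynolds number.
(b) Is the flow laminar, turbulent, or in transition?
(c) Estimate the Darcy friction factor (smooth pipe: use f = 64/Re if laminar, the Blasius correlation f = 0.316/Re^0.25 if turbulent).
(a) Re = V·D/ν = 4.51·0.069/3.40e-05 = 9152.6
(b) Flow regime: turbulent (Re > 4000)
(c) Friction factor: f = 0.316/Re^0.25 = 0.316/9152.6^0.25 = 0.03231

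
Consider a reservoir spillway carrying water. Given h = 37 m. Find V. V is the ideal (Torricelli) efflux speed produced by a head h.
Formula: V = \sqrt{2 g h}
V = √(2·9.81·37) = 26.94 m/s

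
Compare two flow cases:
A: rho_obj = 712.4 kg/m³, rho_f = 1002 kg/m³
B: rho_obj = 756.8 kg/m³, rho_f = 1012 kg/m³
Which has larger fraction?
fraction(A) = 0.711, fraction(B) = 0.7478. Answer: B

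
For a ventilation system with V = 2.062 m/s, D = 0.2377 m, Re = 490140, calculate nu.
Formula: Re = \frac{V D}{\nu}
Substituting knowns: 490140 = 2.062·0.2377/nu
Solving for nu: nu = 2.062·0.2377/490140 = 1.000e-06 m²/s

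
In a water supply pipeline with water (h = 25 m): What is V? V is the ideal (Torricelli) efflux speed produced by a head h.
Formula: V = \sqrt{2 g h}
V = √(2·9.81·25) = 22.15 m/s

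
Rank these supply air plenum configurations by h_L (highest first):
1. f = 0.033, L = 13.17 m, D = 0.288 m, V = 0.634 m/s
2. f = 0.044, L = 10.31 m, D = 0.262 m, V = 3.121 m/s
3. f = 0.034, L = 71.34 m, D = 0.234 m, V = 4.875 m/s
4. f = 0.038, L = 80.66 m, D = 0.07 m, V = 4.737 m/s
Case 1: h_L = 0.03092 m
Case 2: h_L = 0.8596 m
Case 3: h_L = 12.56 m
Case 4: h_L = 50.08 m
Ranking (highest first): 4, 3, 2, 1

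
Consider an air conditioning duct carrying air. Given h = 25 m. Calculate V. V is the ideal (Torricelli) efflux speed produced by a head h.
Formula: V = \sqrt{2 g h}
V = √(2·9.81·25) = 22.15 m/s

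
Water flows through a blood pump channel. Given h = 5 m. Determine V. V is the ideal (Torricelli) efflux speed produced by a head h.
Formula: V = \sqrt{2 g h}
V = √(2·9.81·5) = 9.905 m/s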